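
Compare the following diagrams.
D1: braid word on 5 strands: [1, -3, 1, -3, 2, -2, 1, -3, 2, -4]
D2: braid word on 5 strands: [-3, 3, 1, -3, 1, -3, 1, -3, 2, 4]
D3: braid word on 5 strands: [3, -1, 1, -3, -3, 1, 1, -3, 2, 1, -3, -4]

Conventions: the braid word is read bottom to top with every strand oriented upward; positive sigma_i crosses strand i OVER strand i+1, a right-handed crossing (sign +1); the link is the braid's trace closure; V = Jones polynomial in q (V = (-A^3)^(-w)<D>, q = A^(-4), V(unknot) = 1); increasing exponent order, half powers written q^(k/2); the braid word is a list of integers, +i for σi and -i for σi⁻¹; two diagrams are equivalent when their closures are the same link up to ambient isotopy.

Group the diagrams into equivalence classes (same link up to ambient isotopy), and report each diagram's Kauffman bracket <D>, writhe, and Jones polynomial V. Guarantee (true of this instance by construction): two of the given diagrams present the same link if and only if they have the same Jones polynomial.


grouping into links: {D1, D2, D3}
V(D1) = -q^-3 + q^-2 - q^-1 + 3 - q + q^2 - q^3  (w 0, c 10, <D> = -A^-12 + A^-8 - A^-4 + 3 - A^4 + A^8 - A^12)
V(D2) = -q^-3 + q^-2 - q^-1 + 3 - q + q^2 - q^3  (w +2, c 10, <D> = -A^-6 + A^-2 - A^2 + 3A^6 - A^10 + A^14 - A^18)
V(D3) = -q^-3 + q^-2 - q^-1 + 3 - q + q^2 - q^3  [12 crossings, <D> = -A^-12 + A^-8 - A^-4 + 3 - A^4 + A^8 - A^12, w = 0]
why: all 3 diagrams share one V(q), hence one class


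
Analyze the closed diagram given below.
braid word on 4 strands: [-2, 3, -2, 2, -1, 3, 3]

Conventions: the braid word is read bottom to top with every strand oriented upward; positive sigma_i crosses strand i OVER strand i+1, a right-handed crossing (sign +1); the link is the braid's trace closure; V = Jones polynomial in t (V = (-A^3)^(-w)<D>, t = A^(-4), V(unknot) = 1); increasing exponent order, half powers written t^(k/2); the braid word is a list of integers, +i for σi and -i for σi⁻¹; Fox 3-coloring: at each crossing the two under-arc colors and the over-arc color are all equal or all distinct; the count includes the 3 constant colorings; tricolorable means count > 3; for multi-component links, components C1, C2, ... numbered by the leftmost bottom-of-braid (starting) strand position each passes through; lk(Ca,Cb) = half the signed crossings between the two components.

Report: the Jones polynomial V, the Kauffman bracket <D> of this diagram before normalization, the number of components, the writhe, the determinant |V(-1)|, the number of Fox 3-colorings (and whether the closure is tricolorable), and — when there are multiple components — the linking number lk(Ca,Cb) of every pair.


V = t + t^3 - t^4
<D> = A^-13 - A^-9 - A^-1 (w = +1)
1 component over 7 crossings, w = +1
9 Fox colorings among 3^7, |V(-1)| = 3: tricolorable
why: inverse pairs cancel, leaving σ2⁻¹ σ3 σ1⁻¹ σ3 σ3


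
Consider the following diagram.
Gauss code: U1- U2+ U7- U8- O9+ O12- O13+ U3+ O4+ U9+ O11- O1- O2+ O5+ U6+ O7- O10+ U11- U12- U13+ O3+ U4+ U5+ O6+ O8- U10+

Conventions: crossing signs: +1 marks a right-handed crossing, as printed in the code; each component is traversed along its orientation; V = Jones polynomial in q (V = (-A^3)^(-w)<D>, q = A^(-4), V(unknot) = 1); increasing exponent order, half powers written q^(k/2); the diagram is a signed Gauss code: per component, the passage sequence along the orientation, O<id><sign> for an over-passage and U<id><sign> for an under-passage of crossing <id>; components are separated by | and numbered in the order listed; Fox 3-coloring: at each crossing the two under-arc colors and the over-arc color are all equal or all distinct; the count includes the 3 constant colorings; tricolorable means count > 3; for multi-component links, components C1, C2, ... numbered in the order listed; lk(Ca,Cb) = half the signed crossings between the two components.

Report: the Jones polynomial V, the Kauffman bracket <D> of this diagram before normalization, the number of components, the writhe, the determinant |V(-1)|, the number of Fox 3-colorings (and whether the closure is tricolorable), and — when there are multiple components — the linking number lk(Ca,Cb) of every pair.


V(q) = q - q^2 + 2q^3 - q^4 + q^5 - q^6
bracket: A^-15 - A^-11 + A^-7 - 2A^-3 + A - A^5, w = +3
1 component, writhe +3, over 13 crossings
det 7, colorings 3 of 3^13 — not tricolorable
observation: V spans 5 powers of q: at least 5 crossings in any diagram


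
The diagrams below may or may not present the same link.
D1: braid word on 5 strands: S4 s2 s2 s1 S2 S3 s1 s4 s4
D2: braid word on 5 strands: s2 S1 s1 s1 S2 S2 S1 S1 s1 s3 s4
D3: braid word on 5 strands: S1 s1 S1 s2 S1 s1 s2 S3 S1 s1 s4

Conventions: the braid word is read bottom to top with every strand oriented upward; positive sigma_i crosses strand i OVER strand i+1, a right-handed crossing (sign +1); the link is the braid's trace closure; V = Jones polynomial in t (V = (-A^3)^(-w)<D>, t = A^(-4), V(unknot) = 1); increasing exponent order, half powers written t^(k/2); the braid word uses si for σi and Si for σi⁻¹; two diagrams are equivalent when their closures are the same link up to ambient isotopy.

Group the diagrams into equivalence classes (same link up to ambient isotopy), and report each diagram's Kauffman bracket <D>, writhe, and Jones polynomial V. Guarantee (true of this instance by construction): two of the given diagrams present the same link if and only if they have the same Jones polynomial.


equivalence classes: {D1} | {D2} | {D3}
D1 (bracket A^-9 + A^-1 - A^3 + A^7; 9 crossings at w = +3): V = -t^(1/2) + t^(3/2) - t^(5/2) - t^(9/2)
D2 (bracket A^5 + A^13; 11 crossings at w = +1): V = -t^(-5/2) - t^(-1/2)
D3 (bracket A^-7 + A; 11 crossings at w = +1): V = -t^(1/2) - t^(5/2)
key observation: 3 classes among 3 diagrams; unequal V(t) rules out equality


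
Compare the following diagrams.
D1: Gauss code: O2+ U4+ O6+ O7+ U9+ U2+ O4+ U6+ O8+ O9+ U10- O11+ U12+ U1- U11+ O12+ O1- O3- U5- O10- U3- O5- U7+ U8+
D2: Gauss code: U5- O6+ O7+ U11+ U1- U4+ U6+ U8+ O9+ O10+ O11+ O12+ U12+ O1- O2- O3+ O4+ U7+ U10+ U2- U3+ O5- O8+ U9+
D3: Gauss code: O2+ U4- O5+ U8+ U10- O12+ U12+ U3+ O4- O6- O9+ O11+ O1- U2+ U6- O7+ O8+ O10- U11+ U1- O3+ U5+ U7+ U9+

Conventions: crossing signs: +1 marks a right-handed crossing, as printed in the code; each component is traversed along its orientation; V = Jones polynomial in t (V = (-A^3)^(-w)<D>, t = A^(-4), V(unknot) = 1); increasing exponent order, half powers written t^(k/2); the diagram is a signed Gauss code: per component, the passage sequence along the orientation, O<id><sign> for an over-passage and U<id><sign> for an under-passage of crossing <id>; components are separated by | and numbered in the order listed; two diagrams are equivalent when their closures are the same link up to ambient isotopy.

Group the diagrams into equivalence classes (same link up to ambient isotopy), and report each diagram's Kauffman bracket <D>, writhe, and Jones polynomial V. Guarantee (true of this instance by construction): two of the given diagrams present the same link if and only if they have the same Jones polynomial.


classes: {D1} | {D2} | {D3}
V(D1) = -t^-2 + t^-1 - 1 + 3t - 2t^2 + 3t^3 - 2t^4 + t^5 - t^6  [12 crossings, <D> = -A^-12 + A^-8 - 2A^-4 + 3 - 2A^4 + 3A^8 - A^12 + A^16 - A^20, w = +4]
V(D2) = t - t^2 + 2t^3 - t^4 + t^5 - t^6  (w +6, c 12, <D> = -A^-6 + A^-2 - A^2 + 2A^6 - A^10 + A^14)
D3 (bracket -A^-4 + 1 + A^8; 12 crossings at w = +4): V = t + t^3 - t^4
note: 3 classes among 3 diagrams; unequal V(t) rules out equality


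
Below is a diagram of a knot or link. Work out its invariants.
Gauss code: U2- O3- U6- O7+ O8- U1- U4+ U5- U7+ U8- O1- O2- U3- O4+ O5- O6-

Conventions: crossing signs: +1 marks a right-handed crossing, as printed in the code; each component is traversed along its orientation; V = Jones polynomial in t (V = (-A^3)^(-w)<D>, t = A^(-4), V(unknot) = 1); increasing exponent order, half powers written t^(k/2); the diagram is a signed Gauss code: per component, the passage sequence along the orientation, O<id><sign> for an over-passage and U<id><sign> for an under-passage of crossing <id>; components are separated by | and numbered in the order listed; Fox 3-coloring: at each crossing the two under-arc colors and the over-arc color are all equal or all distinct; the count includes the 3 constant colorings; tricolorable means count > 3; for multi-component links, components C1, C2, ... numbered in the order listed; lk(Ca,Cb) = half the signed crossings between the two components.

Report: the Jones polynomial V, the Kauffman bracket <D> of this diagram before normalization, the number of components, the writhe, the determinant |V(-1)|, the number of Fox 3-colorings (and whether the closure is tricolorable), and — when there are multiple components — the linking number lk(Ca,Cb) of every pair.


V = -t^-4 + t^-3 + t^-1
<D> = A^-8 + 1 - A^4 (w = -4)
1 component over 8 crossings, w = -4
9 Fox colorings among 3^8, |V(-1)| = 3: tricolorable
why: w = -4 (over 8 crossings) is diagram-only; (-A^3)^(4) removes it from V


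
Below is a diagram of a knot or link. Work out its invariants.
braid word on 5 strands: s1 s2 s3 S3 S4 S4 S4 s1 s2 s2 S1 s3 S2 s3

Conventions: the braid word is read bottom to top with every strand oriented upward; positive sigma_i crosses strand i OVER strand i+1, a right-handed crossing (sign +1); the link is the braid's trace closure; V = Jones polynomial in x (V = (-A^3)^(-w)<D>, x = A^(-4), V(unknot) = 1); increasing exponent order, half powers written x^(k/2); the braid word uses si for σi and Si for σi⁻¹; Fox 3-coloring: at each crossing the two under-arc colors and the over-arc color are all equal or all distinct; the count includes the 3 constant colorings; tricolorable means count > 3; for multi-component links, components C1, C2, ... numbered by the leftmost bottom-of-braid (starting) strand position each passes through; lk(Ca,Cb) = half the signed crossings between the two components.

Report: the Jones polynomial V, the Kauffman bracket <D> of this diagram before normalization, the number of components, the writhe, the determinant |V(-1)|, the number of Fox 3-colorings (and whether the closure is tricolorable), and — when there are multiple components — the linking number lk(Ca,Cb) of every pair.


Jones polynomial: V(x) = -x^-3 + x^-2 - x^-1 + 3 - x + x^2 - x^3
<D> = -A^-6 + A^-2 - A^2 + 3A^6 - A^10 + A^14 - A^18; writhe +2
components 1, writhe +2 (14 crossings)
3-colorings: 27 of 3^14, det 9 — tricolorable
note: det 9 = |V(-1)|; divisible by 3, so tricolorable


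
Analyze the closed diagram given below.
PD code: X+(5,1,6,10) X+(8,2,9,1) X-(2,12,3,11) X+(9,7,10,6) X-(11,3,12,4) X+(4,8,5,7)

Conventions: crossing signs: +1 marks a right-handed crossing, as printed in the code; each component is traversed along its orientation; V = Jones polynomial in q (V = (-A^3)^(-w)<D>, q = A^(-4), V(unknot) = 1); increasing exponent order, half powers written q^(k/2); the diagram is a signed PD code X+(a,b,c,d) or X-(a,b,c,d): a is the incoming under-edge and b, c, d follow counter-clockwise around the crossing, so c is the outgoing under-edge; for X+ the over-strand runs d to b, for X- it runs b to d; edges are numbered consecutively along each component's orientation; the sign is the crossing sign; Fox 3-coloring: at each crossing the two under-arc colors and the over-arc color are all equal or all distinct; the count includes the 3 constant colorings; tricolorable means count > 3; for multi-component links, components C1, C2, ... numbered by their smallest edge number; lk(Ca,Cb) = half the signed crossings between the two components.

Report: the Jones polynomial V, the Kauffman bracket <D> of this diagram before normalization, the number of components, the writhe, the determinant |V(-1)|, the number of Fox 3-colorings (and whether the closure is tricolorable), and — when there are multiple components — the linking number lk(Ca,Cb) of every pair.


V(q) = -q^(-3/2) - 2q^(1/2) + q^(3/2) - q^(5/2) + q^(7/2)
bracket: A^-8 - A^-4 + 1 - 2A^4 - A^12, w = +2
2 components, writhe +2, over 6 crossings
lk(C1,C2) = -1
det 6, colorings 9 of 3^6 — tricolorable
observation: span 5 respects span(V) <= c + mu - 1 = 7 for this 2-component diagram


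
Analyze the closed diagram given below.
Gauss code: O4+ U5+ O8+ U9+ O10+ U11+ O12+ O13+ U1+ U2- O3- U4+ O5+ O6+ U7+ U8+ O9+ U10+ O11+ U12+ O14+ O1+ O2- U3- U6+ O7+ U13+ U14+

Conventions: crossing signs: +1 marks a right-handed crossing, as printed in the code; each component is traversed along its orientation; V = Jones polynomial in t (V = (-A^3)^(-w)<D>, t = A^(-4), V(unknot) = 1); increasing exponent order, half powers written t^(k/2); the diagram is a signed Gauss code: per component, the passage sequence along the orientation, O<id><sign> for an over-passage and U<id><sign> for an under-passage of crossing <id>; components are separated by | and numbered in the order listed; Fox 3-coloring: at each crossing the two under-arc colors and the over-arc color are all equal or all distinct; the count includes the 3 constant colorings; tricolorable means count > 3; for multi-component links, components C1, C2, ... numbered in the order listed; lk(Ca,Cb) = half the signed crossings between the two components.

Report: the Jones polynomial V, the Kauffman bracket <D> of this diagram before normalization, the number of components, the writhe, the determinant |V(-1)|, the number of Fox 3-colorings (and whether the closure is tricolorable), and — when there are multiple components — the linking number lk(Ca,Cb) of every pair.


V = t^4 + t^6 - t^8 + t^9 - t^10 + t^11 - t^12
<D> = -A^-18 + A^-14 - A^-10 + A^-6 - A^-2 + A^6 + A^14 (w = +10)
1 component over 14 crossings, w = +10
9 Fox colorings among 3^14, |V(-1)| = 3: tricolorable
why: V spans 8 powers of t: at least 8 crossings in any diagram


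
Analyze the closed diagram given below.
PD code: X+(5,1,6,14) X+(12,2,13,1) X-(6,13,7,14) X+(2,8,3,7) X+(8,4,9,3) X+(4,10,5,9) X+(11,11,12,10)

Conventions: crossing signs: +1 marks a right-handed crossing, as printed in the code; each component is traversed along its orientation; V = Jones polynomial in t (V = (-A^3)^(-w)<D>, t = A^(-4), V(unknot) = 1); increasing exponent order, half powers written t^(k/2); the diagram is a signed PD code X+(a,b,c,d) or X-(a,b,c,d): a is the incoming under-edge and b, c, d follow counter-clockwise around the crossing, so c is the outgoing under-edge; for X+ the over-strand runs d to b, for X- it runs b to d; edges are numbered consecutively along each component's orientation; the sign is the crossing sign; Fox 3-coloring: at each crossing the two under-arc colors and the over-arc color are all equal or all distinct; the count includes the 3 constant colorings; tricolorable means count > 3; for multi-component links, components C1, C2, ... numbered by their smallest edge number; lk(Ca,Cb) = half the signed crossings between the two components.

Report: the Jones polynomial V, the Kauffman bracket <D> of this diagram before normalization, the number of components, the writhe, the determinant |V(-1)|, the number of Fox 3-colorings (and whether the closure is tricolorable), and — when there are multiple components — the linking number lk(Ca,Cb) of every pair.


Jones polynomial: V(t) = t + t^3 - t^4
<D> = A^-1 - A^3 - A^11; writhe +5
components 1, writhe +5 (7 crossings)
3-colorings: 9 of 3^7, det 3 — tricolorable
note: det 3 = |V(-1)|; divisible by 3, so tricolorable


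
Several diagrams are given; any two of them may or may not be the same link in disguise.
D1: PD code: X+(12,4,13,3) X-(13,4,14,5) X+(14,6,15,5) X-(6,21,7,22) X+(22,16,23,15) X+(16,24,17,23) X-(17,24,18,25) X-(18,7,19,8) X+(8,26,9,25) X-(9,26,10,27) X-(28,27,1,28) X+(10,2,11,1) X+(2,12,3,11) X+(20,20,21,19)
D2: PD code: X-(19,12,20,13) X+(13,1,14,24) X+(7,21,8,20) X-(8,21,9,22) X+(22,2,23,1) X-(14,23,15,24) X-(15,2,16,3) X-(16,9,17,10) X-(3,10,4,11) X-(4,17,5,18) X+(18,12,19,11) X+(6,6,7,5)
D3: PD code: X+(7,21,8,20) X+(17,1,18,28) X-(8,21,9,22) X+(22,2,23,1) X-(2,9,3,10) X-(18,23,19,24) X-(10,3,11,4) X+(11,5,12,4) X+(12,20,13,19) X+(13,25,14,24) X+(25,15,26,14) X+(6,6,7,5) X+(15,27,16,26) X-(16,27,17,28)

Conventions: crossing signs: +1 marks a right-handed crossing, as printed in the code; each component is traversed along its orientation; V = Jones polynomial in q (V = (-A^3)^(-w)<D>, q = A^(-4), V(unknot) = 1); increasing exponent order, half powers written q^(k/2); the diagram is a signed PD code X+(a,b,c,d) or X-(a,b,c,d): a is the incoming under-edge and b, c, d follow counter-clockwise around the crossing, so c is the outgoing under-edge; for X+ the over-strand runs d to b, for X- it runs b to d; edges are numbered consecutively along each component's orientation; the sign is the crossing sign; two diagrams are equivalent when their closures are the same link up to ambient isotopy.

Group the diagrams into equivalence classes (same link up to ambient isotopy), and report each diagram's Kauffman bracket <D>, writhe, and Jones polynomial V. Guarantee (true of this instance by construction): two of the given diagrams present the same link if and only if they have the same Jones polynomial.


classes: {D1} | {D2} | {D3}
V(D1) = q^-1 - 1 + 2q - 2q^2 + 2q^3 - 2q^4 + q^5  [14 crossings, <D> = A^-14 - 2A^-10 + 2A^-6 - 2A^-2 + 2A^2 - A^6 + A^10, w = +2]
D2 (bracket A^-2 + A^6 - A^10; 12 crossings at w = -2): V = -q^-4 + q^-3 + q^-1
V(D3) = q - q^2 + 2q^3 - q^4 + q^5 - q^6  [14 crossings, <D> = -A^-12 + A^-8 - A^-4 + 2 - A^4 + A^8, w = +4]
note: 3 values of V(q) split the 3 diagrams


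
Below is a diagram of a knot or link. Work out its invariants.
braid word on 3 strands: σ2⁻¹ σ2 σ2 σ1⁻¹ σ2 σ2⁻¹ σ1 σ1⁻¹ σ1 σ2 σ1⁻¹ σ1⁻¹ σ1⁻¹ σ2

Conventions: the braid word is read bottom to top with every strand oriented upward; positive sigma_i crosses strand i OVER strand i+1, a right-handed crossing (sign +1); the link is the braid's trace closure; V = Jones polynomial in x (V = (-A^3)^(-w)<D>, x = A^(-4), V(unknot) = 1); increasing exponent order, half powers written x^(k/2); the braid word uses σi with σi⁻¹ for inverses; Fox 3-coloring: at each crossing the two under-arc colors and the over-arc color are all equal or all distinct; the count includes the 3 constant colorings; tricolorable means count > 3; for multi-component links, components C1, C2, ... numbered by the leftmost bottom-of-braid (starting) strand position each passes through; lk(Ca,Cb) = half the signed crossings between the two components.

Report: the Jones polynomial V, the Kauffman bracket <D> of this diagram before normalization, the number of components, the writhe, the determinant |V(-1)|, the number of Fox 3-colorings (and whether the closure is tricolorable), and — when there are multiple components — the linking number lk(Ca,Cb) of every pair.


V = -x^-3 + x^-2 - x^-1 + 3 - x + x^2 - x^3
<D> = -A^-12 + A^-8 - A^-4 + 3 - A^4 + A^8 - A^12 (w = 0)
1 component over 14 crossings, w = 0
27 Fox colorings among 3^14, |V(-1)| = 9: tricolorable
why: w = 0 shifts under R1 moves; the (-A^3)^(0) factor cancels that in V


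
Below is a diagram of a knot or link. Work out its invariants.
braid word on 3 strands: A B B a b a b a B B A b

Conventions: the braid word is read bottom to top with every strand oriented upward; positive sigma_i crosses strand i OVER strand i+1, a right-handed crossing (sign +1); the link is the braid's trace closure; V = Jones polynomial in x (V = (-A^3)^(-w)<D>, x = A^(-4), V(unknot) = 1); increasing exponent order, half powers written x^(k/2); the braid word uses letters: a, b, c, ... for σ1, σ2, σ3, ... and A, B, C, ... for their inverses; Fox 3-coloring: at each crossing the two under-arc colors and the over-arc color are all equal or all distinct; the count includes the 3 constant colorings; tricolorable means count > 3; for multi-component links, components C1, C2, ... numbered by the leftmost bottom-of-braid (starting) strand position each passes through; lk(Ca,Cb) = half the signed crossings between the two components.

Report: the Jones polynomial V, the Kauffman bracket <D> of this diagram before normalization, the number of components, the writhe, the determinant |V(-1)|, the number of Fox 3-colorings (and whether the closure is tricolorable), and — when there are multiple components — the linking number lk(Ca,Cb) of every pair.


V = -x^-3 + x^-2 - x^-1 + 3 - x + x^2 - x^3
<D> = -A^-12 + A^-8 - A^-4 + 3 - A^4 + A^8 - A^12 (w = 0)
1 component over 12 crossings, w = 0
27 Fox colorings among 3^12, |V(-1)| = 9: tricolorable
why: |V(-1)| = 9: so tricolorable, since 3 divides 9


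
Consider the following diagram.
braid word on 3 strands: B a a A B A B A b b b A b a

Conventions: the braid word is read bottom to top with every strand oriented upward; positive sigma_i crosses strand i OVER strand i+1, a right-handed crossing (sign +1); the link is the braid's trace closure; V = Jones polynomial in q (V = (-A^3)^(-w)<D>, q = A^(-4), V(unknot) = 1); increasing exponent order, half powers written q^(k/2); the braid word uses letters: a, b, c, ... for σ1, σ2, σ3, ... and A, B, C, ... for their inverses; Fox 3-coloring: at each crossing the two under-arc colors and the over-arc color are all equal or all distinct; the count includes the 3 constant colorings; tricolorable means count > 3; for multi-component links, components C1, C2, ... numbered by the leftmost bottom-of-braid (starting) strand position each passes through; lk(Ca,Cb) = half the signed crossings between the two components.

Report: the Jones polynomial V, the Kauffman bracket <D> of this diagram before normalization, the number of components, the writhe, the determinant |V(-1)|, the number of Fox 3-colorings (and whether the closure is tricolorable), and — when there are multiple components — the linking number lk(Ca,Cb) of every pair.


V(q) = q^-4 - 2q^-3 + 3q^-2 - 4q^-1 + 5 - 4q + 3q^2 - 2q^3 + q^4
bracket: A^-16 - 2A^-12 + 3A^-8 - 4A^-4 + 5 - 4A^4 + 3A^8 - 2A^12 + A^16, w = 0
1 component, writhe 0, over 14 crossings
det 25, colorings 3 of 3^14 — not tricolorable
observation: inverse pairs cancel, leaving σ2⁻¹ σ1 σ2⁻¹ σ1⁻¹ σ2⁻¹ σ1⁻¹ σ2 σ2 σ2 σ1⁻¹ σ2 σ1


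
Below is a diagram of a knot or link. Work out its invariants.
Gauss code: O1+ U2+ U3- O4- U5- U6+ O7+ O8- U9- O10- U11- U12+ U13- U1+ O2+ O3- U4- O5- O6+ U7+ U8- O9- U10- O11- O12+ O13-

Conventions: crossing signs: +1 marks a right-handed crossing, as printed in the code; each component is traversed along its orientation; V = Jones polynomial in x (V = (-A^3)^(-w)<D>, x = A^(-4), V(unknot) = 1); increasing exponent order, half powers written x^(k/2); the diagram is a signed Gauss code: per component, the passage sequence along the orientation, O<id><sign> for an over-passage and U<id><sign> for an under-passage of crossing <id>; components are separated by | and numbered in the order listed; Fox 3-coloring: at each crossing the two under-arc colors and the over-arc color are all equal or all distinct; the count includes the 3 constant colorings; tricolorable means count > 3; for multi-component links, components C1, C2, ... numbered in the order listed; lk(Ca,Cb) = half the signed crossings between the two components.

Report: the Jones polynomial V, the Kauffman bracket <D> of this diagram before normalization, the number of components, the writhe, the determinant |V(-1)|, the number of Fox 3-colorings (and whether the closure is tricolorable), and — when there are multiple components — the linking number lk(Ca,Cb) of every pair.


Jones polynomial: V(x) = -x^-4 + x^-3 + x^-1
<D> = -A^-5 - A^3 + A^7; writhe -3
components 1, writhe -3 (13 crossings)
3-colorings: 9 of 3^13, det 3 — tricolorable
note: w = -3 (over 13 crossings) is diagram-only; (-A^3)^(3) removes it from V


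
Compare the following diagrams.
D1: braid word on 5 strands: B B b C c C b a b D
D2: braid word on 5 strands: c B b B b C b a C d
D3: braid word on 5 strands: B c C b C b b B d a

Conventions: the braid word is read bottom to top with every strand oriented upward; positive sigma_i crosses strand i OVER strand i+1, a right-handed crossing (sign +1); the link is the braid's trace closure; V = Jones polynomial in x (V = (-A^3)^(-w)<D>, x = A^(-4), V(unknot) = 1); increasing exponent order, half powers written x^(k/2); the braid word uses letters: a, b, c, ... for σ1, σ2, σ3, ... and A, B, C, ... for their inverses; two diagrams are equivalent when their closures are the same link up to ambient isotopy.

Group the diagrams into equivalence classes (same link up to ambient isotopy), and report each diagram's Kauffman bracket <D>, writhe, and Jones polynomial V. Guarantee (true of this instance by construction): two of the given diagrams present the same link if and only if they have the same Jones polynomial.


equivalence classes: {D1, D2, D3}
D1 (bracket 1; 10 crossings at w = 0): V = 1
V(D2) = 1  (w +2, c 10, <D> = A^6)
D3 (bracket A^6; 10 crossings at w = +2): V = 1
key observation: all 3 diagrams share one V(x), hence one class


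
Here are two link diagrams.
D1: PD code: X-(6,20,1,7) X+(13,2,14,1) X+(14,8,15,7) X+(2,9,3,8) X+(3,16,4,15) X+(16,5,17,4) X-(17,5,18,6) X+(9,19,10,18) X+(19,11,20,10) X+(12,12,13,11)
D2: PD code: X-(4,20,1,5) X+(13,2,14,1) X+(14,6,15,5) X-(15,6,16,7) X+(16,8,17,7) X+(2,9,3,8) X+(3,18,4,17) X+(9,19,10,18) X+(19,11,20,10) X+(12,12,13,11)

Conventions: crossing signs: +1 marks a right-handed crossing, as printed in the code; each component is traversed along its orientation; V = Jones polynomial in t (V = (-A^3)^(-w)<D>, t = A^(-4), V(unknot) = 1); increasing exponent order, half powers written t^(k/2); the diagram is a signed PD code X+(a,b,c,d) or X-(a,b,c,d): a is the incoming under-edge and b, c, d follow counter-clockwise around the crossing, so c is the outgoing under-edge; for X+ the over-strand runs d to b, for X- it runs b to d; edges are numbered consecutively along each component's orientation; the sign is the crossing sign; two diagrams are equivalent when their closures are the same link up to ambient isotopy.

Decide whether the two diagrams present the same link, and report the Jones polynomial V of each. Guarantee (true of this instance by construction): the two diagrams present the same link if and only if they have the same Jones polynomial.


equivalent: yes
D1 (bracket A^-8 - A^-4 + 1 - 2A^4 - A^12; 10 crossings at w = +6): V = -t^(3/2) - 2t^(7/2) + t^(9/2) - t^(11/2) + t^(13/2)
D2 (bracket A^-8 - A^-4 + 1 - 2A^4 - A^12; 10 crossings at w = +6): V = -t^(3/2) - 2t^(7/2) + t^(9/2) - t^(11/2) + t^(13/2)
key observation: Reidemeister moves carry D1 (10 crossings) to D2 (10)


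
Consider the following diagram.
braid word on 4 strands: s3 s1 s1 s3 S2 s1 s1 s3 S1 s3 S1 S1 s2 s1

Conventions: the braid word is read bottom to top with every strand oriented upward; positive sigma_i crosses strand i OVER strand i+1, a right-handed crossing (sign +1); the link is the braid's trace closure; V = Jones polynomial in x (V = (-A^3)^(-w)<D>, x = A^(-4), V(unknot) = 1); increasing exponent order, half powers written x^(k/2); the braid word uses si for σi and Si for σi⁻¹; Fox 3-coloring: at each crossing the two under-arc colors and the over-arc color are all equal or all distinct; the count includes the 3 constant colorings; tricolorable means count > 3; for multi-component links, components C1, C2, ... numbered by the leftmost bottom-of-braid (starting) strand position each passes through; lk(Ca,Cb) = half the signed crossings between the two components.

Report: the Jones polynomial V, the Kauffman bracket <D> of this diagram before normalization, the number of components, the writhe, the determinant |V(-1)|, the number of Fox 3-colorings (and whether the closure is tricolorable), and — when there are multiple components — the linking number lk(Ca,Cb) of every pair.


Jones polynomial: V(x) = -x^(5/2) - x^(9/2) - x^(13/2) + x^(15/2)
<D> = A^-12 - A^-8 - 1 - A^8; writhe +6
components 2, writhe +6 (14 crossings)
linking number lk(C1,C2) = +2
3-colorings: 3 of 3^14, det 4 — not tricolorable
note: summing lk over 1 pair gives +2


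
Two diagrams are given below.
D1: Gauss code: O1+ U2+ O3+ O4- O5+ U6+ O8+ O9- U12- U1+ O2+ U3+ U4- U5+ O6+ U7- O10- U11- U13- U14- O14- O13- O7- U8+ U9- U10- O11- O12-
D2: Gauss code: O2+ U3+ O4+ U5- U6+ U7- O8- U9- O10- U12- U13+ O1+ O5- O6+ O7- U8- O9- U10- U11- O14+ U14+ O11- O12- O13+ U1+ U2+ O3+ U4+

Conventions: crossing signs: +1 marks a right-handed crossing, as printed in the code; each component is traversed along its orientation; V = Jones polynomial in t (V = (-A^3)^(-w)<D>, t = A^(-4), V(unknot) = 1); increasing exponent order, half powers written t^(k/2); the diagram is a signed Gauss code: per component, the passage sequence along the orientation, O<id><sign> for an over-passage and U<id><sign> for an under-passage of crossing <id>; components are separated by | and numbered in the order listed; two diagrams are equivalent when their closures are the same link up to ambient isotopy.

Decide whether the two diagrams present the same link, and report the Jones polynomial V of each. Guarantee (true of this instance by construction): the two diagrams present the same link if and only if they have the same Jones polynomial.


equivalent: yes
D1 (bracket -A^-18 + A^-14 - A^-10 + 3A^-6 - A^-2 + A^2 - A^6; 14 crossings at w = -2): V = -t^-3 + t^-2 - t^-1 + 3 - t + t^2 - t^3
D2 (bracket -A^-12 + A^-8 - A^-4 + 3 - A^4 + A^8 - A^12; 14 crossings at w = 0): V = -t^-3 + t^-2 - t^-1 + 3 - t + t^2 - t^3
key observation: all 2 diagrams share one V(t), hence one class


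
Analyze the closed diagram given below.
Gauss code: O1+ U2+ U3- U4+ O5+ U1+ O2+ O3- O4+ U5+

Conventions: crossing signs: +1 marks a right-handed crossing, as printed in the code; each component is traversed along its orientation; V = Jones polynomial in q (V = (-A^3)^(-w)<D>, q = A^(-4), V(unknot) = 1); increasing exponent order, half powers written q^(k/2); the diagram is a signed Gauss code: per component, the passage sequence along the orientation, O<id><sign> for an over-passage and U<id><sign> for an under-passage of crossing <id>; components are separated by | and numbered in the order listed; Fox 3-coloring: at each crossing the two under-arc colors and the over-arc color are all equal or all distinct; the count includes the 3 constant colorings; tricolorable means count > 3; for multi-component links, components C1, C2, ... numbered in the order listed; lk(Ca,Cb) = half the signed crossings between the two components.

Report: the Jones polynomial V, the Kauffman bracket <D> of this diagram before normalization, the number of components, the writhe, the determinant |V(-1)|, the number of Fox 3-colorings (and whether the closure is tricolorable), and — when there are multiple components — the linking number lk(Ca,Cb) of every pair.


Jones polynomial: V(q) = q + q^3 - q^4
<D> = A^-7 - A^-3 - A^5; writhe +3
components 1, writhe +3 (5 crossings)
3-colorings: 9 of 3^5, det 3 — tricolorable
note: w = +3 (over 5 crossings) is diagram-only; (-A^3)^(-3) removes it from V


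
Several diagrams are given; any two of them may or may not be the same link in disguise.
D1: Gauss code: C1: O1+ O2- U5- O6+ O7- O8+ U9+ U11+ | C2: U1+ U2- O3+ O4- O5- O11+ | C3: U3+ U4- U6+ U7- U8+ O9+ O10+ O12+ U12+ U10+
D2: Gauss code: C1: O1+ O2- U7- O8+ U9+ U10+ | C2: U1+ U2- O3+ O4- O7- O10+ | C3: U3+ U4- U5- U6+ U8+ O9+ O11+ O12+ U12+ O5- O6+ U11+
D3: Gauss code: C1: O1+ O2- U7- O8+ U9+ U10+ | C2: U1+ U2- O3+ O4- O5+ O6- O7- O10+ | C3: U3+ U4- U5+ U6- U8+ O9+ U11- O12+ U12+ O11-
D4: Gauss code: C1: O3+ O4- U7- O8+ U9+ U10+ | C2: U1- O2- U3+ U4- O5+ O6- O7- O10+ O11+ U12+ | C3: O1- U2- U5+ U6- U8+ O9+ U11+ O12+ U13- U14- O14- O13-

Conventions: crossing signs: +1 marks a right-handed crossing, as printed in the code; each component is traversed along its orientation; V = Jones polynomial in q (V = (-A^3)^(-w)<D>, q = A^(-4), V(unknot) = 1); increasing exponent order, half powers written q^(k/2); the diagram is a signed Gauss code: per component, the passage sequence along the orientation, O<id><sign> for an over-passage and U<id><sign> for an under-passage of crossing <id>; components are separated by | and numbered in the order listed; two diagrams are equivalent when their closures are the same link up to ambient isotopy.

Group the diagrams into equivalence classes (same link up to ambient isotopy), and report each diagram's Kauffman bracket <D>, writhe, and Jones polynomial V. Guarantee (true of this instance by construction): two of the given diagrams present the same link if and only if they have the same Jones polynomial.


classes: {D1, D2, D3, D4}
V(D1) = 1 + q + q^2 + q^3  [12 crossings, <D> = 1 + A^4 + A^8 + A^12, w = +4]
V(D2) = 1 + q + q^2 + q^3  (w +4, c 12, <D> = 1 + A^4 + A^8 + A^12)
V(D3) = 1 + q + q^2 + q^3  [12 crossings, <D> = A^-6 + A^-2 + A^2 + A^6, w = +2]
D4 (bracket A^-12 + A^-8 + A^-4 + 1; 14 crossings at w = 0): V = 1 + q + q^2 + q^3
insight: all 4 diagrams share one V(q), hence one class


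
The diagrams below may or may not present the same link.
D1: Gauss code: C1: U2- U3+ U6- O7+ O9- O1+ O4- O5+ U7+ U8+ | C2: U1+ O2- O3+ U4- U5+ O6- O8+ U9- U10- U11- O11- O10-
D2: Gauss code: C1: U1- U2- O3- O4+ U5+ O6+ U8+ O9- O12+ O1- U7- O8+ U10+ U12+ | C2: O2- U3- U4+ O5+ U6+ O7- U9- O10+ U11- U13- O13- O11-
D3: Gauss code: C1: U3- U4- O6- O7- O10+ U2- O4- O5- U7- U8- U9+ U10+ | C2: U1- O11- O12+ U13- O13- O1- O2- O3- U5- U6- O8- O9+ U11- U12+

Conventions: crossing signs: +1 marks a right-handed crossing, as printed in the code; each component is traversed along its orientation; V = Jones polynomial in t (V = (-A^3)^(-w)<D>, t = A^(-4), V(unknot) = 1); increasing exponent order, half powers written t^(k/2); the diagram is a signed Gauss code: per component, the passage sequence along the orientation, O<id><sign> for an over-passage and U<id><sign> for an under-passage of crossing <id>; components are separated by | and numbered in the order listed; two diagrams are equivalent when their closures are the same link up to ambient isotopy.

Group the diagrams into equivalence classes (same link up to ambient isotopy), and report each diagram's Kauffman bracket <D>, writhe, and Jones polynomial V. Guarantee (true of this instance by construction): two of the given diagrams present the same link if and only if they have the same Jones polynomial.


classes: {D1} | {D2} | {D3}
V(D1) = -t^(-1/2) - t^(1/2)  [11 crossings, <D> = A^-5 + A^-1, w = -1]
V(D2) = -t^(-3/2) + t^(-1/2) - 2t^(1/2) + t^(3/2) - 2t^(5/2) + t^(7/2)  [13 crossings, <D> = -A^-17 + 2A^-13 - A^-9 + 2A^-5 - A^-1 + A^3, w = -1]
V(D3) = -t^(-11/2) + t^(-9/2) - t^(-7/2) - t^(-3/2)  [13 crossings, <D> = A^-15 + A^-7 - A^-3 + A, w = -7]
note: 3 values of V(t) split the 3 diagrams


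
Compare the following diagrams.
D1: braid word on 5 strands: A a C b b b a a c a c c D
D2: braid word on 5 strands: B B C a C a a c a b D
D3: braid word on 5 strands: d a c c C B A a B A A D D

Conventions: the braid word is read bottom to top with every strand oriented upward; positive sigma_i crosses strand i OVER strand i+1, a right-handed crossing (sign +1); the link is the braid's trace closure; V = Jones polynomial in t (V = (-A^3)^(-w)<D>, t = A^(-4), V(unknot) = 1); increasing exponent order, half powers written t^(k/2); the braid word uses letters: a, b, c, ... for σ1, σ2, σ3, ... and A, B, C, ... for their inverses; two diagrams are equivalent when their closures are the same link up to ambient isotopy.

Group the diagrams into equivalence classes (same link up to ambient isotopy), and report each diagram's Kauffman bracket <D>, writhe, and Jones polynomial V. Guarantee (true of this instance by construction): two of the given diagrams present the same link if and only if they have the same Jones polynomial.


grouping into links: {D1} | {D2} | {D3}
V(D1) = -t^(5/2) - 3t^(9/2) + 2t^(11/2) - 3t^(13/2) + 4t^(15/2) - 2t^(17/2) + 2t^(19/2) - t^(21/2)  (w +7, c 13, <D> = A^-21 - 2A^-17 + 2A^-13 - 4A^-9 + 3A^-5 - 2A^-1 + 3A^3 + A^11)
V(D2) = -t^(3/2) - t^(7/2) + t^(9/2) - t^(11/2)  (w +1, c 11, <D> = A^-19 - A^-15 + A^-11 + A^-3)
D3 (bracket A^-7 + A; 13 crossings at w = -3): V = -t^(-5/2) - t^(-1/2)
why: V(t) takes 3 values over 3 diagrams, fixing the grouping


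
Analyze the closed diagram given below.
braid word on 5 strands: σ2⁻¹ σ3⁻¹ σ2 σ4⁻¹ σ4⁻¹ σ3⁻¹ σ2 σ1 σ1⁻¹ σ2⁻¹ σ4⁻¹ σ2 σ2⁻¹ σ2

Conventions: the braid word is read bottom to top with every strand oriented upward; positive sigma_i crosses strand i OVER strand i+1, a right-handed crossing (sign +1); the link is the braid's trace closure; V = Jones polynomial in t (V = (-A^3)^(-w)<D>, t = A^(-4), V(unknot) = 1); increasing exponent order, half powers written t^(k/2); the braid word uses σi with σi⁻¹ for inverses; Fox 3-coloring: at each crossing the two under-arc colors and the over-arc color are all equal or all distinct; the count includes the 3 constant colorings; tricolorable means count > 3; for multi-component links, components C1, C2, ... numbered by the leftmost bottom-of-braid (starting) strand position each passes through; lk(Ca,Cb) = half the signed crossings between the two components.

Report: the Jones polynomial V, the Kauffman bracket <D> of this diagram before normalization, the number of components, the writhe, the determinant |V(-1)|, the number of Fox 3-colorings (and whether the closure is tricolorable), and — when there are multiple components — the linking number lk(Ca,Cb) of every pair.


V(t) = t^-6 + t^-3 + t^-2 + t^-1
bracket: A^-8 + A^-4 + 1 + A^12, w = -4
3 components, writhe -4, over 14 crossings
lk(C1,C2) = 0
linking number lk(C1,C3) = 0
lk(C2,C3): -2
det 0, colorings 9 of 3^15 — tricolorable
observation: w = -4 (over 14 crossings) is diagram-only; (-A^3)^(4) removes it from V


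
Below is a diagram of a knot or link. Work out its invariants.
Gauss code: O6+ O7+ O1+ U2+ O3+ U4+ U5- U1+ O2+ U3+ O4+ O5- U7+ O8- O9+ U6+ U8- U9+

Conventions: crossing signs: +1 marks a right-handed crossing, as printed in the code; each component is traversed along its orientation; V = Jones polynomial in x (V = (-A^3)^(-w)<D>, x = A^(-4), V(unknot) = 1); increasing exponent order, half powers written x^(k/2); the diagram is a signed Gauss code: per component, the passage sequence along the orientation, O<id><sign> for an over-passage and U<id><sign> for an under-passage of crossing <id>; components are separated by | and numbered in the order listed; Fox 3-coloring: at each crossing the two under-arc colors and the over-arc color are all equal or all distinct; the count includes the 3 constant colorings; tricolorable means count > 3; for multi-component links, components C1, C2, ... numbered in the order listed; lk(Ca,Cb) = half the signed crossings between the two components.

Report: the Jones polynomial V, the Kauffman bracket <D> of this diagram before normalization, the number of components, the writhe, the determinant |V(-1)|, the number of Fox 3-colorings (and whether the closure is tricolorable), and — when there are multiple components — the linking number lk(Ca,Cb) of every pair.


Jones polynomial: V(x) = x + x^3 - x^4
<D> = A^-1 - A^3 - A^11; writhe +5
components 1, writhe +5 (9 crossings)
3-colorings: 9 of 3^9, det 3 — tricolorable
note: the span of V is 3, forcing >= 3 crossings in any diagram


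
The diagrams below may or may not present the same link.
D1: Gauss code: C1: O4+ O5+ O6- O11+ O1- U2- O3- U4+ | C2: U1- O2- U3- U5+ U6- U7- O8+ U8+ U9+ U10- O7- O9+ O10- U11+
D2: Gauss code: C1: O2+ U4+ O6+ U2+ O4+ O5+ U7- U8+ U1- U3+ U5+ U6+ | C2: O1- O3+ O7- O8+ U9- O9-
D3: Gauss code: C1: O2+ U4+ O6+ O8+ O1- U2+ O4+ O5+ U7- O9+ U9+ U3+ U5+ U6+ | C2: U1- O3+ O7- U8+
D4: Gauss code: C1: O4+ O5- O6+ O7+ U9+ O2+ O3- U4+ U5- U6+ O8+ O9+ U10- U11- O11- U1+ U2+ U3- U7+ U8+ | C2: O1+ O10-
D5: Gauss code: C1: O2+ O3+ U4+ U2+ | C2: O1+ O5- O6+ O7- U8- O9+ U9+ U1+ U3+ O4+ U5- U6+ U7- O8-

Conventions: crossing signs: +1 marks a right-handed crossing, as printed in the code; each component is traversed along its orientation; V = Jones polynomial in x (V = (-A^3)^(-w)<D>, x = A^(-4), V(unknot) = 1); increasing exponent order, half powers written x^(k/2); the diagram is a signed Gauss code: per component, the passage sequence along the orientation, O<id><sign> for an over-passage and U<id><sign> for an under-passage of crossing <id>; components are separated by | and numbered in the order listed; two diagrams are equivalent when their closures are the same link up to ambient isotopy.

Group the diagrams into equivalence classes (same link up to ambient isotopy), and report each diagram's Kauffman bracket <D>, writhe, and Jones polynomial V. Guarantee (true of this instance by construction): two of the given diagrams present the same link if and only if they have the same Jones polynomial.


grouping into links: {D1} | {D2, D3, D4} | {D5}
V(D1) = -x^(-5/2) - x^(-1/2)  (w -1, c 11, <D> = A^-1 + A^7)
V(D2) = -x^(1/2) - x^(3/2) - x^(5/2) + x^(9/2)  [9 crossings, <D> = -A^-9 + A^-1 + A^3 + A^7, w = +3]
V(D3) = -x^(1/2) - x^(3/2) - x^(5/2) + x^(9/2)  [9 crossings, <D> = -A^-3 + A^5 + A^9 + A^13, w = +5]
D4 (bracket -A^-9 + A^-1 + A^3 + A^7; 11 crossings at w = +3): V = -x^(1/2) - x^(3/2) - x^(5/2) + x^(9/2)
V(D5) = -x^(1/2) - x^(5/2)  [9 crossings, <D> = A^-1 + A^7, w = +3]
key observation: comparing 5 Jones polynomials yields 3 groups
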